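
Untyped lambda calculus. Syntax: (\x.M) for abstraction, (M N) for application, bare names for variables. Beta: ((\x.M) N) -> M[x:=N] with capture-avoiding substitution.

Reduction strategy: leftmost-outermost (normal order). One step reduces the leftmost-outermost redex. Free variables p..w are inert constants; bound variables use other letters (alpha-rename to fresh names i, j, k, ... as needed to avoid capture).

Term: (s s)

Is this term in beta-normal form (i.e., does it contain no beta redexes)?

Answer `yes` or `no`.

Term: (s s)
No beta redexes found.

Answer: yes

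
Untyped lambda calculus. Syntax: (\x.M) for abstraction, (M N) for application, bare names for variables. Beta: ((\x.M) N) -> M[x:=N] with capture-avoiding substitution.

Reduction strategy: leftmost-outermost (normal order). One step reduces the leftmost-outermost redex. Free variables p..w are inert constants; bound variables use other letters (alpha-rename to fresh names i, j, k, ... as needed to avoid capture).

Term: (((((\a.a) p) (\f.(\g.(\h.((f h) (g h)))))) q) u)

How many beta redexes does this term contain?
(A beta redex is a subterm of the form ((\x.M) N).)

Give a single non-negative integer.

Term: (((((\a.a) p) (\f.(\g.(\h.((f h) (g h)))))) q) u)
  Redex: ((\a.a) p)
Total redexes: 1

Answer: 1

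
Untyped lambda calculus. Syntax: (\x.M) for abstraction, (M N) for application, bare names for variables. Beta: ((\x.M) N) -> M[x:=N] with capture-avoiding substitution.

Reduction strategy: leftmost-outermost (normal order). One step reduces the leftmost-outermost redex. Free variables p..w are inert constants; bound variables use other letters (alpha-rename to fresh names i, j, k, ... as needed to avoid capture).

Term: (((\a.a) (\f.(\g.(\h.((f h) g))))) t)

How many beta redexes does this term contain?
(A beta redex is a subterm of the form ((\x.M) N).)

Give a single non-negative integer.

Term: (((\a.a) (\f.(\g.(\h.((f h) g))))) t)
  Redex: ((\a.a) (\f.(\g.(\h.((f h) g)))))
Total redexes: 1

Answer: 1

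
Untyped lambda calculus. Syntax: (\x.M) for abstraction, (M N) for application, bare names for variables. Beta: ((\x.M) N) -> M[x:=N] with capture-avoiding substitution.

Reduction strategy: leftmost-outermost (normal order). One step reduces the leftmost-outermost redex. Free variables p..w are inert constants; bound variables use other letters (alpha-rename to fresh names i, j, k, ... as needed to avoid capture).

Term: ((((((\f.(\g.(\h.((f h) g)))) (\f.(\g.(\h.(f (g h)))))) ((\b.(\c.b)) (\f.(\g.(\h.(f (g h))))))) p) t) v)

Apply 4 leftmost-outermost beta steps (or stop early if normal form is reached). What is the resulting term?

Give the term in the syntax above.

Answer: ((((\g.(\h.(p (g h)))) ((\b.(\c.b)) (\f.(\g.(\h.(f (g h))))))) t) v)

Derivation:
Step 0: ((((((\f.(\g.(\h.((f h) g)))) (\f.(\g.(\h.(f (g h)))))) ((\b.(\c.b)) (\f.(\g.(\h.(f (g h))))))) p) t) v)
Step 1: (((((\g.(\h.(((\f.(\g.(\h.(f (g h))))) h) g))) ((\b.(\c.b)) (\f.(\g.(\h.(f (g h))))))) p) t) v)
Step 2: ((((\h.(((\f.(\g.(\h.(f (g h))))) h) ((\b.(\c.b)) (\f.(\g.(\h.(f (g h)))))))) p) t) v)
Step 3: (((((\f.(\g.(\h.(f (g h))))) p) ((\b.(\c.b)) (\f.(\g.(\h.(f (g h))))))) t) v)
Step 4: ((((\g.(\h.(p (g h)))) ((\b.(\c.b)) (\f.(\g.(\h.(f (g h))))))) t) v)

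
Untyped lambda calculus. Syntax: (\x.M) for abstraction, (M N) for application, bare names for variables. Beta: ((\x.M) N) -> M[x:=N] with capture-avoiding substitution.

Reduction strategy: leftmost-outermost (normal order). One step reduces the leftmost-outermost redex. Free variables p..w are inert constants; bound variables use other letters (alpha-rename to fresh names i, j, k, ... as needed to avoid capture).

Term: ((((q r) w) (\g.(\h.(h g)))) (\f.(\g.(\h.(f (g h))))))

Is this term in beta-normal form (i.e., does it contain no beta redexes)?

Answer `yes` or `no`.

Answer: yes

Derivation:
Term: ((((q r) w) (\g.(\h.(h g)))) (\f.(\g.(\h.(f (g h))))))
No beta redexes found.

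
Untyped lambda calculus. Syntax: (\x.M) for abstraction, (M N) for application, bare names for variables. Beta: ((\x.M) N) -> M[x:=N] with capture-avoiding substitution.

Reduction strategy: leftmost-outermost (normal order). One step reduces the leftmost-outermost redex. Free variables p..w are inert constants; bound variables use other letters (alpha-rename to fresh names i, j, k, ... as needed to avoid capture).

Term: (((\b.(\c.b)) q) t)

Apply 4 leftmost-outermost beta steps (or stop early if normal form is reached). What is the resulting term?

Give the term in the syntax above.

Answer: q

Derivation:
Step 0: (((\b.(\c.b)) q) t)
Step 1: ((\c.q) t)
Step 2: q
Step 3: (normal form reached)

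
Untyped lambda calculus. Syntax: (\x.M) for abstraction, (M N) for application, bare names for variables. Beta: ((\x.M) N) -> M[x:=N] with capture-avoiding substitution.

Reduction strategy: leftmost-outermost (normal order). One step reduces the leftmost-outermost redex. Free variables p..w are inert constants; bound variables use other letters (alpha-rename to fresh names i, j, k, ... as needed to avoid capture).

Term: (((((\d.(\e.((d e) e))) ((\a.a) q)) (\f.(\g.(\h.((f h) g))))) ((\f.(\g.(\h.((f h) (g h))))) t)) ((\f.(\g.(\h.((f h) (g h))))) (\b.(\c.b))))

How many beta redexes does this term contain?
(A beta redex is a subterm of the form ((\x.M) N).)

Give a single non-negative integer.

Term: (((((\d.(\e.((d e) e))) ((\a.a) q)) (\f.(\g.(\h.((f h) g))))) ((\f.(\g.(\h.((f h) (g h))))) t)) ((\f.(\g.(\h.((f h) (g h))))) (\b.(\c.b))))
  Redex: ((\d.(\e.((d e) e))) ((\a.a) q))
  Redex: ((\a.a) q)
  Redex: ((\f.(\g.(\h.((f h) (g h))))) t)
  Redex: ((\f.(\g.(\h.((f h) (g h))))) (\b.(\c.b)))
Total redexes: 4

Answer: 4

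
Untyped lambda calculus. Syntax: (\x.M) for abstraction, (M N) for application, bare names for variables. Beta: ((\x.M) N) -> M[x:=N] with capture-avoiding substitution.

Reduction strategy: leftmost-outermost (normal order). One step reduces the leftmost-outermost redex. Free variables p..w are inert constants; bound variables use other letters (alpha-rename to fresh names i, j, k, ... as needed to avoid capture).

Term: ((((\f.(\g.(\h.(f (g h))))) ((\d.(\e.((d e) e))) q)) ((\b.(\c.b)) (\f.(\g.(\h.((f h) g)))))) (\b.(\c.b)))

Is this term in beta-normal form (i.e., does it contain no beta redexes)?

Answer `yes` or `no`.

Answer: no

Derivation:
Term: ((((\f.(\g.(\h.(f (g h))))) ((\d.(\e.((d e) e))) q)) ((\b.(\c.b)) (\f.(\g.(\h.((f h) g)))))) (\b.(\c.b)))
Found 3 beta redex(es).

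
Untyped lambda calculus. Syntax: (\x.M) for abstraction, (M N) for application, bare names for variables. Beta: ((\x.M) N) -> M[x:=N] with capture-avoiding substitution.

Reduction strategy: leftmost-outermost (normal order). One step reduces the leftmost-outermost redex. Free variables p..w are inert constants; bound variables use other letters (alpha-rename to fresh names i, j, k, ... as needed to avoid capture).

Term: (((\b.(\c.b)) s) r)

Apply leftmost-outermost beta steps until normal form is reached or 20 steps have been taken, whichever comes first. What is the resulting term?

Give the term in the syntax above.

Step 0: (((\b.(\c.b)) s) r)
Step 1: ((\c.s) r)
Step 2: s

Answer: s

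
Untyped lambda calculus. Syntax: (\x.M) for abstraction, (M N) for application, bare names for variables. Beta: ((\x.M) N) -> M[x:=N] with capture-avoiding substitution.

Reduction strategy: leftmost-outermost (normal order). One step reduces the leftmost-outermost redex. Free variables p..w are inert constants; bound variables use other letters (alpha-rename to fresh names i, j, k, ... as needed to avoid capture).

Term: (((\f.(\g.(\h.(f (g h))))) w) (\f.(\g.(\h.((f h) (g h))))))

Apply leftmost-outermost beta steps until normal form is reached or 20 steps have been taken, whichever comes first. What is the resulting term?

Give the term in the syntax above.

Step 0: (((\f.(\g.(\h.(f (g h))))) w) (\f.(\g.(\h.((f h) (g h))))))
Step 1: ((\g.(\h.(w (g h)))) (\f.(\g.(\h.((f h) (g h))))))
Step 2: (\h.(w ((\f.(\g.(\h.((f h) (g h))))) h)))
Step 3: (\h.(w (\g.(\i.((h i) (g i))))))

Answer: (\h.(w (\g.(\i.((h i) (g i))))))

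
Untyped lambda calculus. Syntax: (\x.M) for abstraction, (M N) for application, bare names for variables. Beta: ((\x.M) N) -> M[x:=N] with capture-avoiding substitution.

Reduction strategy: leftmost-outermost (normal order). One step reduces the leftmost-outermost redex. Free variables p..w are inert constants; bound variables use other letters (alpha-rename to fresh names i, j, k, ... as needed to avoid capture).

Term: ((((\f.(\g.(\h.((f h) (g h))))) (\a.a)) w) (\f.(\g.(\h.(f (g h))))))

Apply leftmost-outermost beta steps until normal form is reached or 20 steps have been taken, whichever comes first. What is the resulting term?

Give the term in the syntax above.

Answer: (\g.(\h.((w (\f.(\g.(\h.(f (g h)))))) (g h))))

Derivation:
Step 0: ((((\f.(\g.(\h.((f h) (g h))))) (\a.a)) w) (\f.(\g.(\h.(f (g h))))))
Step 1: (((\g.(\h.(((\a.a) h) (g h)))) w) (\f.(\g.(\h.(f (g h))))))
Step 2: ((\h.(((\a.a) h) (w h))) (\f.(\g.(\h.(f (g h))))))
Step 3: (((\a.a) (\f.(\g.(\h.(f (g h)))))) (w (\f.(\g.(\h.(f (g h)))))))
Step 4: ((\f.(\g.(\h.(f (g h))))) (w (\f.(\g.(\h.(f (g h)))))))
Step 5: (\g.(\h.((w (\f.(\g.(\h.(f (g h)))))) (g h))))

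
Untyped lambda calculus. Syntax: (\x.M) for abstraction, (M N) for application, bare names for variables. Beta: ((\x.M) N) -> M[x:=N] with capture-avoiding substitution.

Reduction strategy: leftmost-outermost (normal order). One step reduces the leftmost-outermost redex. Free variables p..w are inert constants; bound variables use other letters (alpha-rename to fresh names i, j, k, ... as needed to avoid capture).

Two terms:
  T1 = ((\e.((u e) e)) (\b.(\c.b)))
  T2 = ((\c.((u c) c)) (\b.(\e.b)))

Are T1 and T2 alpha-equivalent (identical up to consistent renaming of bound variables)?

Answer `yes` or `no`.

Answer: yes

Derivation:
Term 1: ((\e.((u e) e)) (\b.(\c.b)))
Term 2: ((\c.((u c) c)) (\b.(\e.b)))
Alpha-equivalence: compare structure up to binder renaming.
Result: True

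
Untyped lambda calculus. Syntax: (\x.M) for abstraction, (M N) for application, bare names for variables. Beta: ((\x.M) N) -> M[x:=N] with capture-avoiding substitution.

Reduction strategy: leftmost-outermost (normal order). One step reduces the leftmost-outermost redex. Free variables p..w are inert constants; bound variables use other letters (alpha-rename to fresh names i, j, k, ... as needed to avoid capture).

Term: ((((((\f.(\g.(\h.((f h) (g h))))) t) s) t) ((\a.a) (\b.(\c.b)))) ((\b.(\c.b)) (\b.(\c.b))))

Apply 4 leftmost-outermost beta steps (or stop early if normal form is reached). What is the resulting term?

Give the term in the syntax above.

Step 0: ((((((\f.(\g.(\h.((f h) (g h))))) t) s) t) ((\a.a) (\b.(\c.b)))) ((\b.(\c.b)) (\b.(\c.b))))
Step 1: (((((\g.(\h.((t h) (g h)))) s) t) ((\a.a) (\b.(\c.b)))) ((\b.(\c.b)) (\b.(\c.b))))
Step 2: ((((\h.((t h) (s h))) t) ((\a.a) (\b.(\c.b)))) ((\b.(\c.b)) (\b.(\c.b))))
Step 3: ((((t t) (s t)) ((\a.a) (\b.(\c.b)))) ((\b.(\c.b)) (\b.(\c.b))))
Step 4: ((((t t) (s t)) (\b.(\c.b))) ((\b.(\c.b)) (\b.(\c.b))))

Answer: ((((t t) (s t)) (\b.(\c.b))) ((\b.(\c.b)) (\b.(\c.b))))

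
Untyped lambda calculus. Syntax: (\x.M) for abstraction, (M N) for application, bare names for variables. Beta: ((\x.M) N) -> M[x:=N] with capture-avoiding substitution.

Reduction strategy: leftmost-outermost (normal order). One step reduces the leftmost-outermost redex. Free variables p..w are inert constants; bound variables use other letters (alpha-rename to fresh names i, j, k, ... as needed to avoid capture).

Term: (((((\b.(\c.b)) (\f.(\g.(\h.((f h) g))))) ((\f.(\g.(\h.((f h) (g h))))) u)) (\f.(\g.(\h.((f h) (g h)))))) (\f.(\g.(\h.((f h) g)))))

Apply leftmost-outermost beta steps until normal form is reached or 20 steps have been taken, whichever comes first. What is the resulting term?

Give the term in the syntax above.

Step 0: (((((\b.(\c.b)) (\f.(\g.(\h.((f h) g))))) ((\f.(\g.(\h.((f h) (g h))))) u)) (\f.(\g.(\h.((f h) (g h)))))) (\f.(\g.(\h.((f h) g)))))
Step 1: ((((\c.(\f.(\g.(\h.((f h) g))))) ((\f.(\g.(\h.((f h) (g h))))) u)) (\f.(\g.(\h.((f h) (g h)))))) (\f.(\g.(\h.((f h) g)))))
Step 2: (((\f.(\g.(\h.((f h) g)))) (\f.(\g.(\h.((f h) (g h)))))) (\f.(\g.(\h.((f h) g)))))
Step 3: ((\g.(\h.(((\f.(\g.(\h.((f h) (g h))))) h) g))) (\f.(\g.(\h.((f h) g)))))
Step 4: (\h.(((\f.(\g.(\h.((f h) (g h))))) h) (\f.(\g.(\h.((f h) g))))))
Step 5: (\h.((\g.(\i.((h i) (g i)))) (\f.(\g.(\h.((f h) g))))))
Step 6: (\h.(\i.((h i) ((\f.(\g.(\h.((f h) g)))) i))))
Step 7: (\h.(\i.((h i) (\g.(\h.((i h) g))))))

Answer: (\h.(\i.((h i) (\g.(\h.((i h) g))))))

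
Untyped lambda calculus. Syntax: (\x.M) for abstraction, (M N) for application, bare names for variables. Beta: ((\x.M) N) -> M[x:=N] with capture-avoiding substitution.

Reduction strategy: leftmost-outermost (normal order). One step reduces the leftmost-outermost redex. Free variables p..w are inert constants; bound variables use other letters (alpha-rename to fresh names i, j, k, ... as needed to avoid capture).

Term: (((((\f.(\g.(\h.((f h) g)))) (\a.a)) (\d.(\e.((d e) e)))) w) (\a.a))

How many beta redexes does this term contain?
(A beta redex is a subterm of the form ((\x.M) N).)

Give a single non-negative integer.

Term: (((((\f.(\g.(\h.((f h) g)))) (\a.a)) (\d.(\e.((d e) e)))) w) (\a.a))
  Redex: ((\f.(\g.(\h.((f h) g)))) (\a.a))
Total redexes: 1

Answer: 1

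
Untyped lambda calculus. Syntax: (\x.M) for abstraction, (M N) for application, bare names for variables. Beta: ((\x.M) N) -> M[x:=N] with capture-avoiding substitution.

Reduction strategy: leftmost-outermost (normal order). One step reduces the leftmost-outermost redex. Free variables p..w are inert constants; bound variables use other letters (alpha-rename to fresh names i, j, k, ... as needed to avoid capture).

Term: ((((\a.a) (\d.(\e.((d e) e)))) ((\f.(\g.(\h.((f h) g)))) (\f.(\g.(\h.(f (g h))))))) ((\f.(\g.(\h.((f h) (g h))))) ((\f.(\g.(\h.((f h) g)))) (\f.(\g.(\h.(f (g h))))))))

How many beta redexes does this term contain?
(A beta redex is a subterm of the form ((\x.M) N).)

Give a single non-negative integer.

Term: ((((\a.a) (\d.(\e.((d e) e)))) ((\f.(\g.(\h.((f h) g)))) (\f.(\g.(\h.(f (g h))))))) ((\f.(\g.(\h.((f h) (g h))))) ((\f.(\g.(\h.((f h) g)))) (\f.(\g.(\h.(f (g h))))))))
  Redex: ((\a.a) (\d.(\e.((d e) e))))
  Redex: ((\f.(\g.(\h.((f h) g)))) (\f.(\g.(\h.(f (g h))))))
  Redex: ((\f.(\g.(\h.((f h) (g h))))) ((\f.(\g.(\h.((f h) g)))) (\f.(\g.(\h.(f (g h)))))))
  Redex: ((\f.(\g.(\h.((f h) g)))) (\f.(\g.(\h.(f (g h))))))
Total redexes: 4

Answer: 4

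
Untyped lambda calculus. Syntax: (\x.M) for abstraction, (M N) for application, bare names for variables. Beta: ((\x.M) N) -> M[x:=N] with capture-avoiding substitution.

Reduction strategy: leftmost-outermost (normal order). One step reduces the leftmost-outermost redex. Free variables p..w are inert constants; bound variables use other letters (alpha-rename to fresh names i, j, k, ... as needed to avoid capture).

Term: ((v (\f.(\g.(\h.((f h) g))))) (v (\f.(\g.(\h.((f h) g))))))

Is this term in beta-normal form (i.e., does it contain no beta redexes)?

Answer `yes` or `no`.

Term: ((v (\f.(\g.(\h.((f h) g))))) (v (\f.(\g.(\h.((f h) g))))))
No beta redexes found.

Answer: yes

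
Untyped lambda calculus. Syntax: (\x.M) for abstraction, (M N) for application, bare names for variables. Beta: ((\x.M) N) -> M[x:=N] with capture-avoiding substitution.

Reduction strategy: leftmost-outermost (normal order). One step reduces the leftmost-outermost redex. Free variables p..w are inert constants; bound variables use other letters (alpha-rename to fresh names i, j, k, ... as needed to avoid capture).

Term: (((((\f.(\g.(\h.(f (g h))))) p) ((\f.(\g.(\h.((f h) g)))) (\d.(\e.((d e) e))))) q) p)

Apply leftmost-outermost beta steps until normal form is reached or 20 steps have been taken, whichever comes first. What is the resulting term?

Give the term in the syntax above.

Step 0: (((((\f.(\g.(\h.(f (g h))))) p) ((\f.(\g.(\h.((f h) g)))) (\d.(\e.((d e) e))))) q) p)
Step 1: ((((\g.(\h.(p (g h)))) ((\f.(\g.(\h.((f h) g)))) (\d.(\e.((d e) e))))) q) p)
Step 2: (((\h.(p (((\f.(\g.(\h.((f h) g)))) (\d.(\e.((d e) e)))) h))) q) p)
Step 3: ((p (((\f.(\g.(\h.((f h) g)))) (\d.(\e.((d e) e)))) q)) p)
Step 4: ((p ((\g.(\h.(((\d.(\e.((d e) e))) h) g))) q)) p)
Step 5: ((p (\h.(((\d.(\e.((d e) e))) h) q))) p)
Step 6: ((p (\h.((\e.((h e) e)) q))) p)
Step 7: ((p (\h.((h q) q))) p)

Answer: ((p (\h.((h q) q))) p)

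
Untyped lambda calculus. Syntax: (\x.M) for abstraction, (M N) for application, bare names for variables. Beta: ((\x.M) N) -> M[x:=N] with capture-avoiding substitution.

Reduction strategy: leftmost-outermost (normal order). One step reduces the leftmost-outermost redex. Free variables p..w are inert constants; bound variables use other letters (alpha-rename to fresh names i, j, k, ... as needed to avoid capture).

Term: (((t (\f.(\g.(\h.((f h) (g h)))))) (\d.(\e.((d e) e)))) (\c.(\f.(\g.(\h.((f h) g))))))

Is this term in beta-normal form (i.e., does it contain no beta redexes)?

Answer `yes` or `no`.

Answer: yes

Derivation:
Term: (((t (\f.(\g.(\h.((f h) (g h)))))) (\d.(\e.((d e) e)))) (\c.(\f.(\g.(\h.((f h) g))))))
No beta redexes found.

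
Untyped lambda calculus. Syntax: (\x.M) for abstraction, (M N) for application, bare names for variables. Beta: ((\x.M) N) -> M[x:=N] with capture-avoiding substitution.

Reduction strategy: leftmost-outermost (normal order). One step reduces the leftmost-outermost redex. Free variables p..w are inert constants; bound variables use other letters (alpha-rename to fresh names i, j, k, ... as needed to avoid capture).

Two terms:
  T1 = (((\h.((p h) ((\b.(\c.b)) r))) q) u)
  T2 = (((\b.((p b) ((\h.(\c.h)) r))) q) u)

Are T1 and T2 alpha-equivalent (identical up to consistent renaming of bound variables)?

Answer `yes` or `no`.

Answer: yes

Derivation:
Term 1: (((\h.((p h) ((\b.(\c.b)) r))) q) u)
Term 2: (((\b.((p b) ((\h.(\c.h)) r))) q) u)
Alpha-equivalence: compare structure up to binder renaming.
Result: True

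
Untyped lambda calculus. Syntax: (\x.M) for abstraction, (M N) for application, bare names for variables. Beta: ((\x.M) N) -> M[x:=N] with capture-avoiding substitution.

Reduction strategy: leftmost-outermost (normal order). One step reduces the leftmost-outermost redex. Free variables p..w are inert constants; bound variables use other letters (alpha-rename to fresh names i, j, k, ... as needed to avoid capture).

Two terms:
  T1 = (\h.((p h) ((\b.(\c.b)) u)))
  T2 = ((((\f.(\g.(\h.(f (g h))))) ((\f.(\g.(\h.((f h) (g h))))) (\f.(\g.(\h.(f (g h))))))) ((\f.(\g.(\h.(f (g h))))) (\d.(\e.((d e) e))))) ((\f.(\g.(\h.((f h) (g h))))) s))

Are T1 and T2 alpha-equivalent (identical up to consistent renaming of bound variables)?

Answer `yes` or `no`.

Answer: no

Derivation:
Term 1: (\h.((p h) ((\b.(\c.b)) u)))
Term 2: ((((\f.(\g.(\h.(f (g h))))) ((\f.(\g.(\h.((f h) (g h))))) (\f.(\g.(\h.(f (g h))))))) ((\f.(\g.(\h.(f (g h))))) (\d.(\e.((d e) e))))) ((\f.(\g.(\h.((f h) (g h))))) s))
Alpha-equivalence: compare structure up to binder renaming.
Result: False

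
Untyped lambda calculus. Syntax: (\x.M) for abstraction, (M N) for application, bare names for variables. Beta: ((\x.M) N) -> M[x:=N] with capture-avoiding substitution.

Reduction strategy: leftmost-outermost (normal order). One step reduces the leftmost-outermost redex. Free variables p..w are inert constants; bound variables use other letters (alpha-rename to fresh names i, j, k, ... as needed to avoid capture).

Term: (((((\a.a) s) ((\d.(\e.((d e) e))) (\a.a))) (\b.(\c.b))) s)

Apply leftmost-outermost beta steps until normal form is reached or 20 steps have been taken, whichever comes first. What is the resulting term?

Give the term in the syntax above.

Answer: (((s (\e.(e e))) (\b.(\c.b))) s)

Derivation:
Step 0: (((((\a.a) s) ((\d.(\e.((d e) e))) (\a.a))) (\b.(\c.b))) s)
Step 1: (((s ((\d.(\e.((d e) e))) (\a.a))) (\b.(\c.b))) s)
Step 2: (((s (\e.(((\a.a) e) e))) (\b.(\c.b))) s)
Step 3: (((s (\e.(e e))) (\b.(\c.b))) s)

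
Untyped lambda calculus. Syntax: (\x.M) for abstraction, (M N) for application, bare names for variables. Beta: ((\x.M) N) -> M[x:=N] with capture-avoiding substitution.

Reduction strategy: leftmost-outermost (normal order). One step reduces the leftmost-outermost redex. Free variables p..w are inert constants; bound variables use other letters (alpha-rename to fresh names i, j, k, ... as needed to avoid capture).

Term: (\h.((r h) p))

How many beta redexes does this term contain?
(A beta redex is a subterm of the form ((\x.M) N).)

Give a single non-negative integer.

Answer: 0

Derivation:
Term: (\h.((r h) p))
  (no redexes)
Total redexes: 0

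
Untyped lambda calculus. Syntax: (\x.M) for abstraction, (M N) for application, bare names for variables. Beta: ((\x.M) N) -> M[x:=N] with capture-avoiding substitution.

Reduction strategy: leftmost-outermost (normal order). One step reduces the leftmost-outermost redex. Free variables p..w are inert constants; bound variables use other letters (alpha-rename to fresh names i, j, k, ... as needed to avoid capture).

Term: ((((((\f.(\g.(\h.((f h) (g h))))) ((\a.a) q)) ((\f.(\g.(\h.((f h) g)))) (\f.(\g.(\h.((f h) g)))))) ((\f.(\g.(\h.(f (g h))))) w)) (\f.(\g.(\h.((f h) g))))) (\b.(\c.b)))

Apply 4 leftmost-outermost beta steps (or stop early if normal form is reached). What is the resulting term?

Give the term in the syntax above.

Answer: ((((q ((\f.(\g.(\h.(f (g h))))) w)) (((\f.(\g.(\h.((f h) g)))) (\f.(\g.(\h.((f h) g))))) ((\f.(\g.(\h.(f (g h))))) w))) (\f.(\g.(\h.((f h) g))))) (\b.(\c.b)))

Derivation:
Step 0: ((((((\f.(\g.(\h.((f h) (g h))))) ((\a.a) q)) ((\f.(\g.(\h.((f h) g)))) (\f.(\g.(\h.((f h) g)))))) ((\f.(\g.(\h.(f (g h))))) w)) (\f.(\g.(\h.((f h) g))))) (\b.(\c.b)))
Step 1: (((((\g.(\h.((((\a.a) q) h) (g h)))) ((\f.(\g.(\h.((f h) g)))) (\f.(\g.(\h.((f h) g)))))) ((\f.(\g.(\h.(f (g h))))) w)) (\f.(\g.(\h.((f h) g))))) (\b.(\c.b)))
Step 2: ((((\h.((((\a.a) q) h) (((\f.(\g.(\h.((f h) g)))) (\f.(\g.(\h.((f h) g))))) h))) ((\f.(\g.(\h.(f (g h))))) w)) (\f.(\g.(\h.((f h) g))))) (\b.(\c.b)))
Step 3: ((((((\a.a) q) ((\f.(\g.(\h.(f (g h))))) w)) (((\f.(\g.(\h.((f h) g)))) (\f.(\g.(\h.((f h) g))))) ((\f.(\g.(\h.(f (g h))))) w))) (\f.(\g.(\h.((f h) g))))) (\b.(\c.b)))
Step 4: ((((q ((\f.(\g.(\h.(f (g h))))) w)) (((\f.(\g.(\h.((f h) g)))) (\f.(\g.(\h.((f h) g))))) ((\f.(\g.(\h.(f (g h))))) w))) (\f.(\g.(\h.((f h) g))))) (\b.(\c.b)))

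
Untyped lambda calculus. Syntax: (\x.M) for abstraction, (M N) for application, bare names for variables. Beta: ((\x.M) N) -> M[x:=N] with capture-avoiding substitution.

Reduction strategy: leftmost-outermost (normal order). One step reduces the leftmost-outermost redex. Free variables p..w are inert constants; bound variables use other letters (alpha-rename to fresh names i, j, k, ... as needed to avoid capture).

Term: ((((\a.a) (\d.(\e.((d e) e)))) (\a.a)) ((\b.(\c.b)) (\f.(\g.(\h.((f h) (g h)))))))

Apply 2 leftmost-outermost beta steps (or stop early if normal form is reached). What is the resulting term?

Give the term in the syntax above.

Answer: ((\e.(((\a.a) e) e)) ((\b.(\c.b)) (\f.(\g.(\h.((f h) (g h)))))))

Derivation:
Step 0: ((((\a.a) (\d.(\e.((d e) e)))) (\a.a)) ((\b.(\c.b)) (\f.(\g.(\h.((f h) (g h)))))))
Step 1: (((\d.(\e.((d e) e))) (\a.a)) ((\b.(\c.b)) (\f.(\g.(\h.((f h) (g h)))))))
Step 2: ((\e.(((\a.a) e) e)) ((\b.(\c.b)) (\f.(\g.(\h.((f h) (g h)))))))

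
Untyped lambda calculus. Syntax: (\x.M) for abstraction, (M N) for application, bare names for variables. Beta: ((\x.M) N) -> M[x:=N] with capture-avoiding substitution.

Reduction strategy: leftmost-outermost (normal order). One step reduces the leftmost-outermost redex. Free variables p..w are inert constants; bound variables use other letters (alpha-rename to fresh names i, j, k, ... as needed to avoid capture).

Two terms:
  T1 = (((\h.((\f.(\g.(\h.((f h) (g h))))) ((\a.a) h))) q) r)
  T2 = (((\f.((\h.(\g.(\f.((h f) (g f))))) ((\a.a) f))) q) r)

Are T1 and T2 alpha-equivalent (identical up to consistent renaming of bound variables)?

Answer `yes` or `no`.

Answer: yes

Derivation:
Term 1: (((\h.((\f.(\g.(\h.((f h) (g h))))) ((\a.a) h))) q) r)
Term 2: (((\f.((\h.(\g.(\f.((h f) (g f))))) ((\a.a) f))) q) r)
Alpha-equivalence: compare structure up to binder renaming.
Result: True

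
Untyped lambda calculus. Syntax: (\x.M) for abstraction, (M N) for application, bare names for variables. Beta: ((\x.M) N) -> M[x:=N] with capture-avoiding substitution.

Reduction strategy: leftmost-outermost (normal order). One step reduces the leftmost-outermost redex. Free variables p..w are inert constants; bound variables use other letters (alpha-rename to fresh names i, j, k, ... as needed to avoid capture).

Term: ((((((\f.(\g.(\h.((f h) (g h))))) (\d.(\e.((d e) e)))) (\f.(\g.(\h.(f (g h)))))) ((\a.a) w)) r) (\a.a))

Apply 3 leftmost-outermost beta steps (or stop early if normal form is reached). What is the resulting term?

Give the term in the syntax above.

Step 0: ((((((\f.(\g.(\h.((f h) (g h))))) (\d.(\e.((d e) e)))) (\f.(\g.(\h.(f (g h)))))) ((\a.a) w)) r) (\a.a))
Step 1: (((((\g.(\h.(((\d.(\e.((d e) e))) h) (g h)))) (\f.(\g.(\h.(f (g h)))))) ((\a.a) w)) r) (\a.a))
Step 2: ((((\h.(((\d.(\e.((d e) e))) h) ((\f.(\g.(\h.(f (g h))))) h))) ((\a.a) w)) r) (\a.a))
Step 3: (((((\d.(\e.((d e) e))) ((\a.a) w)) ((\f.(\g.(\h.(f (g h))))) ((\a.a) w))) r) (\a.a))

Answer: (((((\d.(\e.((d e) e))) ((\a.a) w)) ((\f.(\g.(\h.(f (g h))))) ((\a.a) w))) r) (\a.a))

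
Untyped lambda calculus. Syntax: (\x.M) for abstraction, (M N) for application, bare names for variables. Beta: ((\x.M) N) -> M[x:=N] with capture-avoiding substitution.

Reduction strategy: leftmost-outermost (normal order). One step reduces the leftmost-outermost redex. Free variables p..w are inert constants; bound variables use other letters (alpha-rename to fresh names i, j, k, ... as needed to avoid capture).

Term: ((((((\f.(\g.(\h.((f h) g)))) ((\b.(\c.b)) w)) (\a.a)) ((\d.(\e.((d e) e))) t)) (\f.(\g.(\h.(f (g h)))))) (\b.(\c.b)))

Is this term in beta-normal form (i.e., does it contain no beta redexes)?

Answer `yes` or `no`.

Answer: no

Derivation:
Term: ((((((\f.(\g.(\h.((f h) g)))) ((\b.(\c.b)) w)) (\a.a)) ((\d.(\e.((d e) e))) t)) (\f.(\g.(\h.(f (g h)))))) (\b.(\c.b)))
Found 3 beta redex(es).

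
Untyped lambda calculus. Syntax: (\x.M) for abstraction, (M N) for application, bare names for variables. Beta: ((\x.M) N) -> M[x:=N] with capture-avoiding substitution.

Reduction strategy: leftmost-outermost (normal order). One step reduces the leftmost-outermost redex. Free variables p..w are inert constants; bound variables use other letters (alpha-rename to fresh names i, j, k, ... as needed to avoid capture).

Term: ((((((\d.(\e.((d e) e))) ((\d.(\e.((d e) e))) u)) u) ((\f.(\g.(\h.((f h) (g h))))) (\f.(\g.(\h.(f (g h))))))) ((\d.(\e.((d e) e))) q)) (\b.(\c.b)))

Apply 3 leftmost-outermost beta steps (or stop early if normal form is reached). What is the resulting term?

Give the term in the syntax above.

Step 0: ((((((\d.(\e.((d e) e))) ((\d.(\e.((d e) e))) u)) u) ((\f.(\g.(\h.((f h) (g h))))) (\f.(\g.(\h.(f (g h))))))) ((\d.(\e.((d e) e))) q)) (\b.(\c.b)))
Step 1: (((((\e.((((\d.(\e.((d e) e))) u) e) e)) u) ((\f.(\g.(\h.((f h) (g h))))) (\f.(\g.(\h.(f (g h))))))) ((\d.(\e.((d e) e))) q)) (\b.(\c.b)))
Step 2: (((((((\d.(\e.((d e) e))) u) u) u) ((\f.(\g.(\h.((f h) (g h))))) (\f.(\g.(\h.(f (g h))))))) ((\d.(\e.((d e) e))) q)) (\b.(\c.b)))
Step 3: ((((((\e.((u e) e)) u) u) ((\f.(\g.(\h.((f h) (g h))))) (\f.(\g.(\h.(f (g h))))))) ((\d.(\e.((d e) e))) q)) (\b.(\c.b)))

Answer: ((((((\e.((u e) e)) u) u) ((\f.(\g.(\h.((f h) (g h))))) (\f.(\g.(\h.(f (g h))))))) ((\d.(\e.((d e) e))) q)) (\b.(\c.b)))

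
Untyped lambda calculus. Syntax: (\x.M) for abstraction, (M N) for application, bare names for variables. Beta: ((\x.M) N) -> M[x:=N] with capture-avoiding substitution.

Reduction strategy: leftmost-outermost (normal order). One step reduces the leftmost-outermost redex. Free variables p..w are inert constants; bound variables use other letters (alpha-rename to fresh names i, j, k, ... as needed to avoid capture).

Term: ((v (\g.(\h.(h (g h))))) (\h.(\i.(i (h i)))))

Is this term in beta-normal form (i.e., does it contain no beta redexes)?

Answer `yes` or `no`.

Term: ((v (\g.(\h.(h (g h))))) (\h.(\i.(i (h i)))))
No beta redexes found.

Answer: yes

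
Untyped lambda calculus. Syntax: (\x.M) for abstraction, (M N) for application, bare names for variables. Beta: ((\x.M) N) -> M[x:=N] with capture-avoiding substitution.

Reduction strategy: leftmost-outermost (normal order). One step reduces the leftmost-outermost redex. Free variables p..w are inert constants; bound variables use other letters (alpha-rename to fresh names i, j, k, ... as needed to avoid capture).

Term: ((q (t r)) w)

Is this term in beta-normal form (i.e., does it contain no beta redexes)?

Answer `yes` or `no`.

Answer: yes

Derivation:
Term: ((q (t r)) w)
No beta redexes found.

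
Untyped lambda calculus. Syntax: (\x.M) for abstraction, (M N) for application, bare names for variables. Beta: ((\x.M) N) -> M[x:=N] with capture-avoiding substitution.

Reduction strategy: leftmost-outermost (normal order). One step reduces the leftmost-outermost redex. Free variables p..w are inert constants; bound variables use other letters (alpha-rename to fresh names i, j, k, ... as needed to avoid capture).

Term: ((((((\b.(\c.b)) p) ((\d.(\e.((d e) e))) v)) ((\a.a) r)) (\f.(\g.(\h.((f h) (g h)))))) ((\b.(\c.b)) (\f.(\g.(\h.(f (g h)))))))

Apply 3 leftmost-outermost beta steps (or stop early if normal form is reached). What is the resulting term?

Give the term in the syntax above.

Answer: (((p r) (\f.(\g.(\h.((f h) (g h)))))) ((\b.(\c.b)) (\f.(\g.(\h.(f (g h)))))))

Derivation:
Step 0: ((((((\b.(\c.b)) p) ((\d.(\e.((d e) e))) v)) ((\a.a) r)) (\f.(\g.(\h.((f h) (g h)))))) ((\b.(\c.b)) (\f.(\g.(\h.(f (g h)))))))
Step 1: (((((\c.p) ((\d.(\e.((d e) e))) v)) ((\a.a) r)) (\f.(\g.(\h.((f h) (g h)))))) ((\b.(\c.b)) (\f.(\g.(\h.(f (g h)))))))
Step 2: (((p ((\a.a) r)) (\f.(\g.(\h.((f h) (g h)))))) ((\b.(\c.b)) (\f.(\g.(\h.(f (g h)))))))
Step 3: (((p r) (\f.(\g.(\h.((f h) (g h)))))) ((\b.(\c.b)) (\f.(\g.(\h.(f (g h)))))))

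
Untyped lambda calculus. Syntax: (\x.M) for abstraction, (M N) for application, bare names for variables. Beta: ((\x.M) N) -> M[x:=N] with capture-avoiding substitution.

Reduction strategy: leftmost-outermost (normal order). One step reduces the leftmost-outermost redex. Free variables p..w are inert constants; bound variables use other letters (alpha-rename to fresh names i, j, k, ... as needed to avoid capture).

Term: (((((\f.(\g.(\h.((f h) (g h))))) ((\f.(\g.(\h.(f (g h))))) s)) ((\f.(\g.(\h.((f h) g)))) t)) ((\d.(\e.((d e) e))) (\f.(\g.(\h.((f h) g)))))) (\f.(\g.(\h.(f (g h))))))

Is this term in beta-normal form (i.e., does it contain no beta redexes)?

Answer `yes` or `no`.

Term: (((((\f.(\g.(\h.((f h) (g h))))) ((\f.(\g.(\h.(f (g h))))) s)) ((\f.(\g.(\h.((f h) g)))) t)) ((\d.(\e.((d e) e))) (\f.(\g.(\h.((f h) g)))))) (\f.(\g.(\h.(f (g h))))))
Found 4 beta redex(es).

Answer: no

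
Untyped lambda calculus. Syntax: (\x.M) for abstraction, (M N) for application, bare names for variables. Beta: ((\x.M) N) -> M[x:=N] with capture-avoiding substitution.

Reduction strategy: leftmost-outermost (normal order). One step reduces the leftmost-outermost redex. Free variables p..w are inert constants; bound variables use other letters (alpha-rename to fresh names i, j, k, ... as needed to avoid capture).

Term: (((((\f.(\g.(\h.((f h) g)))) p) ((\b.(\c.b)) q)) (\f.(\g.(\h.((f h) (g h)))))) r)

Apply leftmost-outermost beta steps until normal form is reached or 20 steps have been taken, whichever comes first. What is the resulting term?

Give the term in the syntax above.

Step 0: (((((\f.(\g.(\h.((f h) g)))) p) ((\b.(\c.b)) q)) (\f.(\g.(\h.((f h) (g h)))))) r)
Step 1: ((((\g.(\h.((p h) g))) ((\b.(\c.b)) q)) (\f.(\g.(\h.((f h) (g h)))))) r)
Step 2: (((\h.((p h) ((\b.(\c.b)) q))) (\f.(\g.(\h.((f h) (g h)))))) r)
Step 3: (((p (\f.(\g.(\h.((f h) (g h)))))) ((\b.(\c.b)) q)) r)
Step 4: (((p (\f.(\g.(\h.((f h) (g h)))))) (\c.q)) r)

Answer: (((p (\f.(\g.(\h.((f h) (g h)))))) (\c.q)) r)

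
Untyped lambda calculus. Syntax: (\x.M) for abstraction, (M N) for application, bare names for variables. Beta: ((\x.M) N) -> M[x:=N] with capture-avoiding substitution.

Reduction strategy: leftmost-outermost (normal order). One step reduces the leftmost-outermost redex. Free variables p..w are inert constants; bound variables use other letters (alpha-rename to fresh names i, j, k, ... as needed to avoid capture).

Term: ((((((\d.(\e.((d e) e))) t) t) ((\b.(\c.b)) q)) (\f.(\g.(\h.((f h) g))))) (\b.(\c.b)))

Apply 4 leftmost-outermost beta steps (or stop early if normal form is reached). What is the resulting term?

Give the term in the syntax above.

Answer: (((((t t) t) (\c.q)) (\f.(\g.(\h.((f h) g))))) (\b.(\c.b)))

Derivation:
Step 0: ((((((\d.(\e.((d e) e))) t) t) ((\b.(\c.b)) q)) (\f.(\g.(\h.((f h) g))))) (\b.(\c.b)))
Step 1: (((((\e.((t e) e)) t) ((\b.(\c.b)) q)) (\f.(\g.(\h.((f h) g))))) (\b.(\c.b)))
Step 2: (((((t t) t) ((\b.(\c.b)) q)) (\f.(\g.(\h.((f h) g))))) (\b.(\c.b)))
Step 3: (((((t t) t) (\c.q)) (\f.(\g.(\h.((f h) g))))) (\b.(\c.b)))
Step 4: (normal form reached)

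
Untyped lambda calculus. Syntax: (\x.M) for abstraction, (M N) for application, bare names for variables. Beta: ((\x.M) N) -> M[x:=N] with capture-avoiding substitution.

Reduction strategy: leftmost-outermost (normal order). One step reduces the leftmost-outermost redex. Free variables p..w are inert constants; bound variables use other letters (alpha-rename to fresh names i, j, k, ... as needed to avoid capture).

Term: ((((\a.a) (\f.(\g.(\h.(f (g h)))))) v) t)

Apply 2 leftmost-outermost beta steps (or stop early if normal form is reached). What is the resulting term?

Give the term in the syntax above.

Answer: ((\g.(\h.(v (g h)))) t)

Derivation:
Step 0: ((((\a.a) (\f.(\g.(\h.(f (g h)))))) v) t)
Step 1: (((\f.(\g.(\h.(f (g h))))) v) t)
Step 2: ((\g.(\h.(v (g h)))) t)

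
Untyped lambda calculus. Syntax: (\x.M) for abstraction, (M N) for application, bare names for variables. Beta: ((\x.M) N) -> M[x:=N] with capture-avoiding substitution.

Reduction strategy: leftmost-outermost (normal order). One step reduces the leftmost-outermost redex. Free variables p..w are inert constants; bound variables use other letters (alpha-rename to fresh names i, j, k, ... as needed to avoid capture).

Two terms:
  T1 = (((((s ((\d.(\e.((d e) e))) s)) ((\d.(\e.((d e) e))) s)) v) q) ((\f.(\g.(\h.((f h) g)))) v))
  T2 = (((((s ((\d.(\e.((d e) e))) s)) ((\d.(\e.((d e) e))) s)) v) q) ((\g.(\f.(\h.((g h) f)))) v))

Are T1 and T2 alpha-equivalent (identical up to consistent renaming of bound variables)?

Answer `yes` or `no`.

Term 1: (((((s ((\d.(\e.((d e) e))) s)) ((\d.(\e.((d e) e))) s)) v) q) ((\f.(\g.(\h.((f h) g)))) v))
Term 2: (((((s ((\d.(\e.((d e) e))) s)) ((\d.(\e.((d e) e))) s)) v) q) ((\g.(\f.(\h.((g h) f)))) v))
Alpha-equivalence: compare structure up to binder renaming.
Result: True

Answer: yes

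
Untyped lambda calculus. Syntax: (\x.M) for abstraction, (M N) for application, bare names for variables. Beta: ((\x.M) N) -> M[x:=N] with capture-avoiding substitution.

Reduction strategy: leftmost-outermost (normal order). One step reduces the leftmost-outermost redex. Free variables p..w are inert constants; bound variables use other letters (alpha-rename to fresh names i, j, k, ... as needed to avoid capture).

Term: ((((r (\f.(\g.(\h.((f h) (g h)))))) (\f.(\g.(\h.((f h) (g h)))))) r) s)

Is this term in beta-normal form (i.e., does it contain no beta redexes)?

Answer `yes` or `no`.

Term: ((((r (\f.(\g.(\h.((f h) (g h)))))) (\f.(\g.(\h.((f h) (g h)))))) r) s)
No beta redexes found.

Answer: yes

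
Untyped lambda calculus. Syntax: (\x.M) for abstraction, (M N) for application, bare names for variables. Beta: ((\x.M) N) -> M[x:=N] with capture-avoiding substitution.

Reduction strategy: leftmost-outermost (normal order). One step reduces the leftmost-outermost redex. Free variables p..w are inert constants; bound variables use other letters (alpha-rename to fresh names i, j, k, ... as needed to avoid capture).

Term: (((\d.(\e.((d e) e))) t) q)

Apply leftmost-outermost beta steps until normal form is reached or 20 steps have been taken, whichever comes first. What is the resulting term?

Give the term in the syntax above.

Answer: ((t q) q)

Derivation:
Step 0: (((\d.(\e.((d e) e))) t) q)
Step 1: ((\e.((t e) e)) q)
Step 2: ((t q) q)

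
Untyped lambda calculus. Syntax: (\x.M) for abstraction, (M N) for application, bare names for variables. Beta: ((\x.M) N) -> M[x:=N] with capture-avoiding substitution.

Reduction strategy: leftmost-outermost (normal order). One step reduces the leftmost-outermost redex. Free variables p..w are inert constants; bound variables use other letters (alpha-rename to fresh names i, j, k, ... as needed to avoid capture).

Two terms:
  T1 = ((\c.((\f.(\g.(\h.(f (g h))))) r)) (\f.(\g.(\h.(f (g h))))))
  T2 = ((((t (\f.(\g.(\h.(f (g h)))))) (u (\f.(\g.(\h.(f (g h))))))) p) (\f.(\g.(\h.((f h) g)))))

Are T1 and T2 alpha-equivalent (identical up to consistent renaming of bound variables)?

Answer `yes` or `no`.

Answer: no

Derivation:
Term 1: ((\c.((\f.(\g.(\h.(f (g h))))) r)) (\f.(\g.(\h.(f (g h))))))
Term 2: ((((t (\f.(\g.(\h.(f (g h)))))) (u (\f.(\g.(\h.(f (g h))))))) p) (\f.(\g.(\h.((f h) g)))))
Alpha-equivalence: compare structure up to binder renaming.
Result: False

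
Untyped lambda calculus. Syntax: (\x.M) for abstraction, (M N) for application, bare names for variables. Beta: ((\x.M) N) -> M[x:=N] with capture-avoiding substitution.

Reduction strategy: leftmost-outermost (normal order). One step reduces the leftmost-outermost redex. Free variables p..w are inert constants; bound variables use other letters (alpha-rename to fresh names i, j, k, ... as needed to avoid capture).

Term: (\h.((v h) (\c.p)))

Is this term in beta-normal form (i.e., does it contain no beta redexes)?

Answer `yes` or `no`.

Term: (\h.((v h) (\c.p)))
No beta redexes found.

Answer: yes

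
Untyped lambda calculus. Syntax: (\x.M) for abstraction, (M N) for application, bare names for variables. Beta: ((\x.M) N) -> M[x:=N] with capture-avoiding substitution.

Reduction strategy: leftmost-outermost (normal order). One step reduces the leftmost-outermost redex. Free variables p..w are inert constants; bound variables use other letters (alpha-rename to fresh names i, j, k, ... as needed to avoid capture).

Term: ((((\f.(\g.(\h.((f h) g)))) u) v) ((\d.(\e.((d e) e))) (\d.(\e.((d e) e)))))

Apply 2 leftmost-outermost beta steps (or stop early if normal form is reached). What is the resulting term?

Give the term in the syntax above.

Answer: ((\h.((u h) v)) ((\d.(\e.((d e) e))) (\d.(\e.((d e) e)))))

Derivation:
Step 0: ((((\f.(\g.(\h.((f h) g)))) u) v) ((\d.(\e.((d e) e))) (\d.(\e.((d e) e)))))
Step 1: (((\g.(\h.((u h) g))) v) ((\d.(\e.((d e) e))) (\d.(\e.((d e) e)))))
Step 2: ((\h.((u h) v)) ((\d.(\e.((d e) e))) (\d.(\e.((d e) e)))))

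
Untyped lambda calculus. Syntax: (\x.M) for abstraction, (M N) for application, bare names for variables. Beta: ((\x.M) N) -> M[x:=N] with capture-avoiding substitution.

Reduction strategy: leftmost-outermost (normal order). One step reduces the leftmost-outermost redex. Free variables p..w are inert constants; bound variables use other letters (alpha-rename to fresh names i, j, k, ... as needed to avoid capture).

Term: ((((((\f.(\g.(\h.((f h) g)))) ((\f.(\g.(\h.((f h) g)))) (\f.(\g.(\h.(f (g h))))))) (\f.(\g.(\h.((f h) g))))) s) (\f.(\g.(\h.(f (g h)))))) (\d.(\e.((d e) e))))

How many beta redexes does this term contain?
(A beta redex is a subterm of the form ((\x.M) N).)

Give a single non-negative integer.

Answer: 2

Derivation:
Term: ((((((\f.(\g.(\h.((f h) g)))) ((\f.(\g.(\h.((f h) g)))) (\f.(\g.(\h.(f (g h))))))) (\f.(\g.(\h.((f h) g))))) s) (\f.(\g.(\h.(f (g h)))))) (\d.(\e.((d e) e))))
  Redex: ((\f.(\g.(\h.((f h) g)))) ((\f.(\g.(\h.((f h) g)))) (\f.(\g.(\h.(f (g h)))))))
  Redex: ((\f.(\g.(\h.((f h) g)))) (\f.(\g.(\h.(f (g h))))))
Total redexes: 2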